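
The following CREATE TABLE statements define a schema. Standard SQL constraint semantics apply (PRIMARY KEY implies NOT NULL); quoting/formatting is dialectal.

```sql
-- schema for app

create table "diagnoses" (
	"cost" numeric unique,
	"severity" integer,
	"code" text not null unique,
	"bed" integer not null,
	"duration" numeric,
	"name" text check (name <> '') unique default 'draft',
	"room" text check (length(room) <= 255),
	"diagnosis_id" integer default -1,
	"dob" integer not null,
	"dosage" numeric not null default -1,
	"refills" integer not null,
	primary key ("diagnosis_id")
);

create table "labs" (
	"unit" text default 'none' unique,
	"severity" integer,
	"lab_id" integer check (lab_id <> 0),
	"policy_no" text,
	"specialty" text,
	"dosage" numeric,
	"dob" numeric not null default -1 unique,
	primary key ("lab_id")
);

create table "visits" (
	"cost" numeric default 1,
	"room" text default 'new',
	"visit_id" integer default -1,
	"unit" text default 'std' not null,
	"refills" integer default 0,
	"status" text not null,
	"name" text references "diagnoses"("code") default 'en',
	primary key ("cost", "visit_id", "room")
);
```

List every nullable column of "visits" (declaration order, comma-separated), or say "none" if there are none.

refills, name

- cost: part of the PRIMARY KEY, which implies NOT NULL → not nullable.
- room: part of the PRIMARY KEY, which implies NOT NULL → not nullable.
- visit_id: part of the PRIMARY KEY, which implies NOT NULL → not nullable.
- unit: declared NOT NULL → not nullable.
- refills: DEFAULT only fills an omitted column; an explicit NULL is still allowed → nullable.
- status: declared NOT NULL → not nullable.
- name: a foreign key column may be NULL unless separately constrained → nullable.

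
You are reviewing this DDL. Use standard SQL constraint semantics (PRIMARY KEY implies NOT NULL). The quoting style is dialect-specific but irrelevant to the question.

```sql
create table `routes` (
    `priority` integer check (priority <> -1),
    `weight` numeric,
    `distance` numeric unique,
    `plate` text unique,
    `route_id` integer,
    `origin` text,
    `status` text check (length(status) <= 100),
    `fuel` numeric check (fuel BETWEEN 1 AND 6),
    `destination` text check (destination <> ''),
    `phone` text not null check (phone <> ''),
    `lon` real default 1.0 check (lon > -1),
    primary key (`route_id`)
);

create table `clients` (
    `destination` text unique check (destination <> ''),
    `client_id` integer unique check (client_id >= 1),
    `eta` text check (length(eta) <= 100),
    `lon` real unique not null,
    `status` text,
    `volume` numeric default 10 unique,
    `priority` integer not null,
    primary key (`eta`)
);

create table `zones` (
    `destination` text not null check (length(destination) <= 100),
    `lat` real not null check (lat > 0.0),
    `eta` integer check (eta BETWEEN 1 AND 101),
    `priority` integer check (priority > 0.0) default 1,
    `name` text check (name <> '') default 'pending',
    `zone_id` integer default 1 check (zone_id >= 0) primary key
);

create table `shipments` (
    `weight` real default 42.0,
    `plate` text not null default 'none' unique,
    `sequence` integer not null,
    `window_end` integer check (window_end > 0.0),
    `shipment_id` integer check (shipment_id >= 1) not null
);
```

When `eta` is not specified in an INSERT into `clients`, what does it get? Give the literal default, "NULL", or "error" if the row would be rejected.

error

eta has no DEFAULT clause.
Omitting it would insert NULL, but it is part of the PRIMARY KEY, so the INSERT fails.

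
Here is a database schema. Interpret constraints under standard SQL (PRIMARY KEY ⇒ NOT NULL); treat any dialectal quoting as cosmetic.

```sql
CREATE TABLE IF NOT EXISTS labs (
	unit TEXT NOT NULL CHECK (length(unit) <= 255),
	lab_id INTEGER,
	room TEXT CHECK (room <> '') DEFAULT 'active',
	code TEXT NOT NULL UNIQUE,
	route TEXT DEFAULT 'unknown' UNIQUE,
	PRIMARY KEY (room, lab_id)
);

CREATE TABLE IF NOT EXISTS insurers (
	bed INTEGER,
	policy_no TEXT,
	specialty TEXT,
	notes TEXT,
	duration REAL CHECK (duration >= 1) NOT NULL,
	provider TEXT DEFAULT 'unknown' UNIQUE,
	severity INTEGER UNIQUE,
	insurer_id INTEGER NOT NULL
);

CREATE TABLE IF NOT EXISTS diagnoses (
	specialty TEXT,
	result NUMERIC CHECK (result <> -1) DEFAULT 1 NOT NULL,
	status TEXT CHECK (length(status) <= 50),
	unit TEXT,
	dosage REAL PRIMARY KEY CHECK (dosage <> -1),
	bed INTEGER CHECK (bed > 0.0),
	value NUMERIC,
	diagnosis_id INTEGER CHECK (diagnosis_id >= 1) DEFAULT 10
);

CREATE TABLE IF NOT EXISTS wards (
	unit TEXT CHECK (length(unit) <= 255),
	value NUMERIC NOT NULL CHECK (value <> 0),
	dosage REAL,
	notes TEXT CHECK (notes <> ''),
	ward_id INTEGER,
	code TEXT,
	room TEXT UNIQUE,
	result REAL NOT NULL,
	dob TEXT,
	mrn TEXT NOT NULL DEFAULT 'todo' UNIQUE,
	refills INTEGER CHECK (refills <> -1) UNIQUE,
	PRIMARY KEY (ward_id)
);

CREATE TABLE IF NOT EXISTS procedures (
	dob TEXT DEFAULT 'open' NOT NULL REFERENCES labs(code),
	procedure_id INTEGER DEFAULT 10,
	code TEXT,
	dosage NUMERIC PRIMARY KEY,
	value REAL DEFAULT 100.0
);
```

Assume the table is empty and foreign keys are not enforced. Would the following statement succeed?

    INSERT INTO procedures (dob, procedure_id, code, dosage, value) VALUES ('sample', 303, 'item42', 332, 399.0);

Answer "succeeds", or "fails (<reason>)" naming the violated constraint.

succeeds

NOT NULL columns: dob is supplied; dosage is supplied.
No constraint is violated.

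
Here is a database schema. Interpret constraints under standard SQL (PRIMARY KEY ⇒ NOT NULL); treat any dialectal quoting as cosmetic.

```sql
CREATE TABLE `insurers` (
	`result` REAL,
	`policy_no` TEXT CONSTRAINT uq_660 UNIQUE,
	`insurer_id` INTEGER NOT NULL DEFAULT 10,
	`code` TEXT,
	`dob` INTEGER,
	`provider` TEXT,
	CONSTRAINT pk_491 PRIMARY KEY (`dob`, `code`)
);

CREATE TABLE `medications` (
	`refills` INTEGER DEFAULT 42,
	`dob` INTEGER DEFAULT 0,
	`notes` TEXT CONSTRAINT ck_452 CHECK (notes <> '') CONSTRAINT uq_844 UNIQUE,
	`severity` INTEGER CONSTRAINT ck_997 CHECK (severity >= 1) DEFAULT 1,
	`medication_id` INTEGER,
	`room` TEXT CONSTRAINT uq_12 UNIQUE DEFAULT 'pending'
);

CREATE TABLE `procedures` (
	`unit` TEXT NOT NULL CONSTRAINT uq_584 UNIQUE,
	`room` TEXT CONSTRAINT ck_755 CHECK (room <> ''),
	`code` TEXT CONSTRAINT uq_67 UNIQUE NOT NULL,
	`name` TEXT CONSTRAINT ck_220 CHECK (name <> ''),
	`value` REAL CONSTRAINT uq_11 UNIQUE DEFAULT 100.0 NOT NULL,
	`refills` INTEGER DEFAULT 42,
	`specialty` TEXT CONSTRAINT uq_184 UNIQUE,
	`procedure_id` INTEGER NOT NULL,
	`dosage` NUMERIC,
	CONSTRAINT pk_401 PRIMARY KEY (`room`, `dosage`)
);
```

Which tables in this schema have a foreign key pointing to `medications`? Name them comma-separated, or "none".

No REFERENCES clause anywhere in the schema names medications.

none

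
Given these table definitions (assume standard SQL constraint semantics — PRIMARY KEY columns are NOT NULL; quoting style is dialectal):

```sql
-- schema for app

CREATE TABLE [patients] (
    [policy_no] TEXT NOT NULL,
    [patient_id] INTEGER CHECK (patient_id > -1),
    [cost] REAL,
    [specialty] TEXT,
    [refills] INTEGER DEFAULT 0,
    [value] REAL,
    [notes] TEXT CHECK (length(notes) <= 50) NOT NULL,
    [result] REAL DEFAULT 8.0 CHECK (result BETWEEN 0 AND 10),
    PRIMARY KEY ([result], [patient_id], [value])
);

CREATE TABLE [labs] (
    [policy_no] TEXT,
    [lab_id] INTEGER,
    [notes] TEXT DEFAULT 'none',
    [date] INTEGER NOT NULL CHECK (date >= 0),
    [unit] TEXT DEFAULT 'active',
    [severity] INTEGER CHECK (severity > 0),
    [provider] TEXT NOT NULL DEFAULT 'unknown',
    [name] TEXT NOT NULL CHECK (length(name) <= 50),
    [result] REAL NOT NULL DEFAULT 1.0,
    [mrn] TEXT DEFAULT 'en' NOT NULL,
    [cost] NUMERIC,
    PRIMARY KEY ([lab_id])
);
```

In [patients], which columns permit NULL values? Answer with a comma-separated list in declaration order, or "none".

- policy_no: declared NOT NULL → not nullable.
- patient_id: part of the PRIMARY KEY, which implies NOT NULL → not nullable.
- cost: no NOT NULL constraint applies → nullable.
- specialty: no NOT NULL constraint applies → nullable.
- refills: DEFAULT only fills an omitted column; an explicit NULL is still allowed → nullable.
- value: part of the PRIMARY KEY, which implies NOT NULL → not nullable.
- notes: declared NOT NULL → not nullable.
- result: part of the PRIMARY KEY, which implies NOT NULL → not nullable.

cost, specialty, refills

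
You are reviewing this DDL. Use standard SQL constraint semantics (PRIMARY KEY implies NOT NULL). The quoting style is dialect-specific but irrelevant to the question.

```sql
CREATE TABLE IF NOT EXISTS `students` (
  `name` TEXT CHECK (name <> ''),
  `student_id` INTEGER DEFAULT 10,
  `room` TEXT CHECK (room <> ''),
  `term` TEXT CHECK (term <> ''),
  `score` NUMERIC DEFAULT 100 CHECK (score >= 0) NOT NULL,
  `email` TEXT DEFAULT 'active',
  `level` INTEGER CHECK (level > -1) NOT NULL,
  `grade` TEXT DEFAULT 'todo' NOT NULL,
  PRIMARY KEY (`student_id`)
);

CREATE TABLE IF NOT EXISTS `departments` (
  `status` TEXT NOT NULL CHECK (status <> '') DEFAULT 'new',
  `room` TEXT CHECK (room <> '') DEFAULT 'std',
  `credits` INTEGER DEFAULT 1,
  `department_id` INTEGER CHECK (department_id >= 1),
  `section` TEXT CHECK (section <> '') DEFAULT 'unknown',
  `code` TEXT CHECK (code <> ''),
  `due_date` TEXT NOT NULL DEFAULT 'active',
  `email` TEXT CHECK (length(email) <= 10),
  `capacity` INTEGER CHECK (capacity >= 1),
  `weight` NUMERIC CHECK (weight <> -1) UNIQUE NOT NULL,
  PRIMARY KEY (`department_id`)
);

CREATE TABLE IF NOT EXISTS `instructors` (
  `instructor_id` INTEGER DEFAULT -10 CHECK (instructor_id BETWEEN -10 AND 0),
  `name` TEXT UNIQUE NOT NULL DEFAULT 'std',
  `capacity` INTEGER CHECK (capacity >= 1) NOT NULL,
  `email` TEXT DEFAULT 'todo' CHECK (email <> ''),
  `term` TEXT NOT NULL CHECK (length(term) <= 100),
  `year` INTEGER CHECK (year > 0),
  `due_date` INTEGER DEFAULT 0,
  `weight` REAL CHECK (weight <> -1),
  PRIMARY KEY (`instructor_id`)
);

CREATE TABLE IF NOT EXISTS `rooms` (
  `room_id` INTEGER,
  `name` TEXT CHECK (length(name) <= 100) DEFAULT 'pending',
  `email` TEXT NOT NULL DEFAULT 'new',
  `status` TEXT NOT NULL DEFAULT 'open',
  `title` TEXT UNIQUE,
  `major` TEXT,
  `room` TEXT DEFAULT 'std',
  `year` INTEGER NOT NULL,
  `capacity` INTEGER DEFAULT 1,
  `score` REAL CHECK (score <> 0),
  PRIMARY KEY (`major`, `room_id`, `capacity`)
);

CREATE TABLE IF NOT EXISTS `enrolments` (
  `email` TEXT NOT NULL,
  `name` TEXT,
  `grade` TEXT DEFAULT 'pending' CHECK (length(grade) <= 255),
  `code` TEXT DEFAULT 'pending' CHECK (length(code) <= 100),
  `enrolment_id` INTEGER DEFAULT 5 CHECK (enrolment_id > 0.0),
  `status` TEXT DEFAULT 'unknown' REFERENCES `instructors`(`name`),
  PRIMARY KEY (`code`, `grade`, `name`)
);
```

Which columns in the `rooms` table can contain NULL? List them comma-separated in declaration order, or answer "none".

name, title, room, score

- room_id: part of the PRIMARY KEY, which implies NOT NULL → not nullable.
- name: CHECK does not forbid NULL (a CHECK constraint passes when its expression is NULL) → nullable.
- email: declared NOT NULL → not nullable.
- status: declared NOT NULL → not nullable.
- title: UNIQUE does not imply NOT NULL → nullable.
- major: part of the PRIMARY KEY, which implies NOT NULL → not nullable.
- room: DEFAULT only fills an omitted column; an explicit NULL is still allowed → nullable.
- year: declared NOT NULL → not nullable.
- capacity: part of the PRIMARY KEY, which implies NOT NULL → not nullable.
- score: CHECK does not forbid NULL (a CHECK constraint passes when its expression is NULL) → nullable.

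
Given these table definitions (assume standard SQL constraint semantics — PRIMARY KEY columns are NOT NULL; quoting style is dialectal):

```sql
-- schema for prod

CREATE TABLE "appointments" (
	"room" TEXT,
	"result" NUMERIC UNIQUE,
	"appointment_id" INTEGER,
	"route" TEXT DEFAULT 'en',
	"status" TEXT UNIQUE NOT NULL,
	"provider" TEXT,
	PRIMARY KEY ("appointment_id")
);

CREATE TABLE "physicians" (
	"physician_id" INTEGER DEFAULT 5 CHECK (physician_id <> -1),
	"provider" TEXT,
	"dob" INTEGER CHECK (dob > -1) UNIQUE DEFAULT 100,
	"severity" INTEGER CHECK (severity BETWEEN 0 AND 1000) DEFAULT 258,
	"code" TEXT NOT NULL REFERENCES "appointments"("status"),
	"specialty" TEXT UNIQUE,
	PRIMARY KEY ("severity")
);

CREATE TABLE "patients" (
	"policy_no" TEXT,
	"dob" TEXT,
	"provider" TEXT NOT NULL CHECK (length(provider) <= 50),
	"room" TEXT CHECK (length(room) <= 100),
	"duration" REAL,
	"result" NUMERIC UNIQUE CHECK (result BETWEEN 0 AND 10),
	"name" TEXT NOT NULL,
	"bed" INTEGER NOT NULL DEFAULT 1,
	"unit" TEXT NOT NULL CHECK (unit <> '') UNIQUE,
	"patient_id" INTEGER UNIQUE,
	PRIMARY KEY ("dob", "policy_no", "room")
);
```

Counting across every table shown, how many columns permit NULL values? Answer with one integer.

appointments: 4 nullable (room, result, route, provider — PK (appointment_id) and explicit NOT NULL columns excluded).
physicians: 4 nullable (physician_id, provider, dob, specialty — PK (severity) and explicit NOT NULL columns excluded).
patients: 3 nullable (duration, result, patient_id — PK (dob, policy_no, room) and explicit NOT NULL columns excluded).
Total: 4 + 4 + 3 = 11.

11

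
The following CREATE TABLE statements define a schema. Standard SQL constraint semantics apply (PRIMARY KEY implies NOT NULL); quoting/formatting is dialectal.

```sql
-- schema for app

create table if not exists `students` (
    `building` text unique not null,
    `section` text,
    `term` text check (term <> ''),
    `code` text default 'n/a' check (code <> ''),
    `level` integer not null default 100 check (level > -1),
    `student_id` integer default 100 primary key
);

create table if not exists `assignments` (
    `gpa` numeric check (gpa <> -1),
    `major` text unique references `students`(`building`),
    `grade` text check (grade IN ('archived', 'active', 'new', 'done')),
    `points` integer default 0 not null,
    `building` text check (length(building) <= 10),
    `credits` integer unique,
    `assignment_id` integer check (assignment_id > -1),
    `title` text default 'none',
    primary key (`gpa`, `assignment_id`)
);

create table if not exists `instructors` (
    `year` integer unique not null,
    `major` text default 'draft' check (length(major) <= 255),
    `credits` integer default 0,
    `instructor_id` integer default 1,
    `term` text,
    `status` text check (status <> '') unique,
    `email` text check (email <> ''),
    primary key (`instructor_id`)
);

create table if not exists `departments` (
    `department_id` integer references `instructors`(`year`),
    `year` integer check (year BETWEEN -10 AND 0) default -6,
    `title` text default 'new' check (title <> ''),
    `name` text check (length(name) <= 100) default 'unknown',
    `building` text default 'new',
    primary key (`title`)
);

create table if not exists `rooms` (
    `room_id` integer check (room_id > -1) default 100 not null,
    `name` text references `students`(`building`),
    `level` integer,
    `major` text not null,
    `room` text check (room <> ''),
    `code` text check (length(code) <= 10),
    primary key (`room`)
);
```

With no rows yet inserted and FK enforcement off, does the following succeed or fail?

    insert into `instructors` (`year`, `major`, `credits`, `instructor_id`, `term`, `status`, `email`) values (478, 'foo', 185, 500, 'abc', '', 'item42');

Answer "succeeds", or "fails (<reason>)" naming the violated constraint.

fails (CHECK on status)

The value '' for status violates CHECK (status <> '').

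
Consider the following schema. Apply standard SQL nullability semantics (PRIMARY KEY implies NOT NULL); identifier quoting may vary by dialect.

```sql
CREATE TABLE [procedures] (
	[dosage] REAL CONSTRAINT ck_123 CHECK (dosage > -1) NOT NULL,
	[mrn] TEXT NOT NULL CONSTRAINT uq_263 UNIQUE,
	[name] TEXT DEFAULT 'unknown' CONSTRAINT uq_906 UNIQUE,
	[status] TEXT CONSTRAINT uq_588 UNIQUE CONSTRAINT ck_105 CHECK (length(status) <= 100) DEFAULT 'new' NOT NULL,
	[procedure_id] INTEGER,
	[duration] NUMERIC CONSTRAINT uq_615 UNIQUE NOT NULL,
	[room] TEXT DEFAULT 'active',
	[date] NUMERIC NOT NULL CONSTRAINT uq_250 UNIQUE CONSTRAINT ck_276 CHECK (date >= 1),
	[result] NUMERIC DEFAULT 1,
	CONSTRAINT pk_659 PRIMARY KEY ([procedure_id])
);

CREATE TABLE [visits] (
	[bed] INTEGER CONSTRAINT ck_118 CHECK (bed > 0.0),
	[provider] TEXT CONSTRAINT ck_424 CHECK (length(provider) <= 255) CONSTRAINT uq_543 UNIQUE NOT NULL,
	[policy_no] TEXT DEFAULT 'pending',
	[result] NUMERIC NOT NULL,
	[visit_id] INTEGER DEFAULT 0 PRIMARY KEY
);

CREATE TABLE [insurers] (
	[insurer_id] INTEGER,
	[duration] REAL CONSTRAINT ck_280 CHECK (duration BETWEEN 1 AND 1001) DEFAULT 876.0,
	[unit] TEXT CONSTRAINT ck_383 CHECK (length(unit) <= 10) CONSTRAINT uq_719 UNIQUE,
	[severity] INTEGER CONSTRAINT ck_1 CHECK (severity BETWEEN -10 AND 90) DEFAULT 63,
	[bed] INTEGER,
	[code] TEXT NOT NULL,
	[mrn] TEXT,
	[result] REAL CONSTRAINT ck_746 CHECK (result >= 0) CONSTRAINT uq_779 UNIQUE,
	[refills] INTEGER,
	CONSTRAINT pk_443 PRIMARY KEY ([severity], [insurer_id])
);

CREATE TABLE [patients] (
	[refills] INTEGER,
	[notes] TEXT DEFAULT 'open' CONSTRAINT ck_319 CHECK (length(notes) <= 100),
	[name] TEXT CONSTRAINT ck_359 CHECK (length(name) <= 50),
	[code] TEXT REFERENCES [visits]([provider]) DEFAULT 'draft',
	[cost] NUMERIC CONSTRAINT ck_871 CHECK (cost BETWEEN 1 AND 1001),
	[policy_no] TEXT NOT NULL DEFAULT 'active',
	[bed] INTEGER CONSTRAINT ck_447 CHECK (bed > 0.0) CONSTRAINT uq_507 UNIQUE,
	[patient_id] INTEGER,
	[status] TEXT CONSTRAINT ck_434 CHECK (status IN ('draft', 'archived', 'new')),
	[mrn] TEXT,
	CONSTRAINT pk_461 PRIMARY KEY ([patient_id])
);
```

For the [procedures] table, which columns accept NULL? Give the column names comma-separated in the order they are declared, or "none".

name, room, result

- dosage: declared NOT NULL → not nullable.
- mrn: declared NOT NULL → not nullable.
- name: UNIQUE does not imply NOT NULL → nullable.
- status: declared NOT NULL → not nullable.
- procedure_id: part of the PRIMARY KEY, which implies NOT NULL → not nullable.
- duration: declared NOT NULL → not nullable.
- room: DEFAULT only fills an omitted column; an explicit NULL is still allowed → nullable.
- date: declared NOT NULL → not nullable.
- result: DEFAULT only fills an omitted column; an explicit NULL is still allowed → nullable.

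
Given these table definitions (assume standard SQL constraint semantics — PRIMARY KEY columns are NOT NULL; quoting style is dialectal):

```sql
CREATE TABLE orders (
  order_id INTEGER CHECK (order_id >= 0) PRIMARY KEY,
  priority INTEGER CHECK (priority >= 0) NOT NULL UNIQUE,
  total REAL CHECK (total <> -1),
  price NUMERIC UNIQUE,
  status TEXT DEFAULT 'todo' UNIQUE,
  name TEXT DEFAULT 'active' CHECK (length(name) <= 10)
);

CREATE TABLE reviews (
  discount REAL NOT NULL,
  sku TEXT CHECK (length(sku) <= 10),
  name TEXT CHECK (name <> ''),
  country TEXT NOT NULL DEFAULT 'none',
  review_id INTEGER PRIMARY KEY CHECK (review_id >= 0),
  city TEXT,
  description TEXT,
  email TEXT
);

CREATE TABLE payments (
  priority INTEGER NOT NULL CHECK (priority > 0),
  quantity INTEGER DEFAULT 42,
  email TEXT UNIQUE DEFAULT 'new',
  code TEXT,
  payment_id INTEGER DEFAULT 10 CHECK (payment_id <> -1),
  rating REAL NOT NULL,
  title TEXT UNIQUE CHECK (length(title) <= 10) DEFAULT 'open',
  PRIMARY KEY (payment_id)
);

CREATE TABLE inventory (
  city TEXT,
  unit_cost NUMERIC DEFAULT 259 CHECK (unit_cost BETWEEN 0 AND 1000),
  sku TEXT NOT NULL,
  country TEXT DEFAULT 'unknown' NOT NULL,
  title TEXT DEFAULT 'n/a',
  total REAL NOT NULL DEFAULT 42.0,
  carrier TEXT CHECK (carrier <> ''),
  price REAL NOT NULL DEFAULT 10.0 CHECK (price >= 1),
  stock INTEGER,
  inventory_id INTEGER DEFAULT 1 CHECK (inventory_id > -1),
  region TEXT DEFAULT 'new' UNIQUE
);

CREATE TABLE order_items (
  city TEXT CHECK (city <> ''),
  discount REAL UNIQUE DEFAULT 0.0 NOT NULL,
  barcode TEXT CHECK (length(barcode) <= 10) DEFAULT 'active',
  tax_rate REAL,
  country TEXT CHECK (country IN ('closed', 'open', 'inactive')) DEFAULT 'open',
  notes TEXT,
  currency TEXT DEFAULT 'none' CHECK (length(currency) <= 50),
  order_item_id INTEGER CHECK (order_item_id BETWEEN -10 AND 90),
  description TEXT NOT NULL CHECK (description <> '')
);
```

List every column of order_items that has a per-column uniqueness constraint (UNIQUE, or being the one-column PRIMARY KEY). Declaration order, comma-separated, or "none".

- city: no UNIQUE or single-column PK constraint.
- discount: declared UNIQUE → unique.
- barcode: no UNIQUE or single-column PK constraint.
- tax_rate: no UNIQUE or single-column PK constraint.
- country: no UNIQUE or single-column PK constraint.
- notes: no UNIQUE or single-column PK constraint.
- currency: no UNIQUE or single-column PK constraint.
- order_item_id: no UNIQUE or single-column PK constraint.
- description: no UNIQUE or single-column PK constraint.

discount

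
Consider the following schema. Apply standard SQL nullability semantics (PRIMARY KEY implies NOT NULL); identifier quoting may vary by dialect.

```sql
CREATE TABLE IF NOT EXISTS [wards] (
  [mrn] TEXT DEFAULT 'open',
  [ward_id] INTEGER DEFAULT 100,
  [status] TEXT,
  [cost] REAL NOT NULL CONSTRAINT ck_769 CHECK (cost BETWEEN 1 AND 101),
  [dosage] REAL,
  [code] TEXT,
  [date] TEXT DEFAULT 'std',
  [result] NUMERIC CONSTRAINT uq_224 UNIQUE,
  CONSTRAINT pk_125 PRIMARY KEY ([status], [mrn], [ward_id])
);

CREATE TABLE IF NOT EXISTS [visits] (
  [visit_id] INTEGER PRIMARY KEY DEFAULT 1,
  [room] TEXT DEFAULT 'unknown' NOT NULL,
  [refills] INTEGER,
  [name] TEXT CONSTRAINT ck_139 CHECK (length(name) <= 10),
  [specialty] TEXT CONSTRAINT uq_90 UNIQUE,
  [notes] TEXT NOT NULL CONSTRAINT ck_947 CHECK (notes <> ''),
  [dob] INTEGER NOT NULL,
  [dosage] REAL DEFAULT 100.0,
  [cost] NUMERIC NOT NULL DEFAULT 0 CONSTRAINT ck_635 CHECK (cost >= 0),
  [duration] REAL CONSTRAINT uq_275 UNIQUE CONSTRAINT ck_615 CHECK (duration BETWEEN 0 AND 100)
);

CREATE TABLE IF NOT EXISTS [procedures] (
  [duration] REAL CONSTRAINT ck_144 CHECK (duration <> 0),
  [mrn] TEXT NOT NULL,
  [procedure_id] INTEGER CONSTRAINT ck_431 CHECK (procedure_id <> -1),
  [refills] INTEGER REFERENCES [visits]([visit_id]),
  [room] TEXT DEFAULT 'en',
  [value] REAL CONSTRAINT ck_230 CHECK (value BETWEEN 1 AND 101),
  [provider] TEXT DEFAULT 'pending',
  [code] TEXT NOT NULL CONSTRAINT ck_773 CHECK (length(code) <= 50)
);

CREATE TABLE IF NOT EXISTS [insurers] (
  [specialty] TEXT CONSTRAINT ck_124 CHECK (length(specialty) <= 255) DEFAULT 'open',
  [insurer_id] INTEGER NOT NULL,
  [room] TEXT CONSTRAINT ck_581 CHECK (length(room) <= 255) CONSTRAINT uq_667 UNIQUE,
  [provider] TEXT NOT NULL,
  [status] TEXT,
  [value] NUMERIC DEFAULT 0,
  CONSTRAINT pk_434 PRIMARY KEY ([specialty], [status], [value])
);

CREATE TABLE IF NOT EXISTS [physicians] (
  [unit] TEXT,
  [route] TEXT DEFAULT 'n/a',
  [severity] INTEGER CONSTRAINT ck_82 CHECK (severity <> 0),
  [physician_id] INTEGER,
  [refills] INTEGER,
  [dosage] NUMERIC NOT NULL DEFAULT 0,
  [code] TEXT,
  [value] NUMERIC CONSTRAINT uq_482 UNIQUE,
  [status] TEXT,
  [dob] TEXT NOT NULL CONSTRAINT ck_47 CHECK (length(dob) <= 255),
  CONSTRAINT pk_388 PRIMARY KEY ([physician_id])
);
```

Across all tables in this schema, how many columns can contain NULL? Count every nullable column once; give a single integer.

23

wards: 4 nullable (dosage, code, date, result — PK (status, mrn, ward_id) and explicit NOT NULL columns excluded).
visits: 5 nullable (refills, name, specialty, dosage, duration — PK (visit_id) and explicit NOT NULL columns excluded).
procedures: 6 nullable (duration, procedure_id, refills, room, value, provider — PK none and explicit NOT NULL columns excluded).
insurers: 1 nullable (room — PK (specialty, status, value) and explicit NOT NULL columns excluded).
physicians: 7 nullable (unit, route, severity, refills, code, value, status — PK (physician_id) and explicit NOT NULL columns excluded).
Total: 4 + 5 + 6 + 1 + 7 = 23.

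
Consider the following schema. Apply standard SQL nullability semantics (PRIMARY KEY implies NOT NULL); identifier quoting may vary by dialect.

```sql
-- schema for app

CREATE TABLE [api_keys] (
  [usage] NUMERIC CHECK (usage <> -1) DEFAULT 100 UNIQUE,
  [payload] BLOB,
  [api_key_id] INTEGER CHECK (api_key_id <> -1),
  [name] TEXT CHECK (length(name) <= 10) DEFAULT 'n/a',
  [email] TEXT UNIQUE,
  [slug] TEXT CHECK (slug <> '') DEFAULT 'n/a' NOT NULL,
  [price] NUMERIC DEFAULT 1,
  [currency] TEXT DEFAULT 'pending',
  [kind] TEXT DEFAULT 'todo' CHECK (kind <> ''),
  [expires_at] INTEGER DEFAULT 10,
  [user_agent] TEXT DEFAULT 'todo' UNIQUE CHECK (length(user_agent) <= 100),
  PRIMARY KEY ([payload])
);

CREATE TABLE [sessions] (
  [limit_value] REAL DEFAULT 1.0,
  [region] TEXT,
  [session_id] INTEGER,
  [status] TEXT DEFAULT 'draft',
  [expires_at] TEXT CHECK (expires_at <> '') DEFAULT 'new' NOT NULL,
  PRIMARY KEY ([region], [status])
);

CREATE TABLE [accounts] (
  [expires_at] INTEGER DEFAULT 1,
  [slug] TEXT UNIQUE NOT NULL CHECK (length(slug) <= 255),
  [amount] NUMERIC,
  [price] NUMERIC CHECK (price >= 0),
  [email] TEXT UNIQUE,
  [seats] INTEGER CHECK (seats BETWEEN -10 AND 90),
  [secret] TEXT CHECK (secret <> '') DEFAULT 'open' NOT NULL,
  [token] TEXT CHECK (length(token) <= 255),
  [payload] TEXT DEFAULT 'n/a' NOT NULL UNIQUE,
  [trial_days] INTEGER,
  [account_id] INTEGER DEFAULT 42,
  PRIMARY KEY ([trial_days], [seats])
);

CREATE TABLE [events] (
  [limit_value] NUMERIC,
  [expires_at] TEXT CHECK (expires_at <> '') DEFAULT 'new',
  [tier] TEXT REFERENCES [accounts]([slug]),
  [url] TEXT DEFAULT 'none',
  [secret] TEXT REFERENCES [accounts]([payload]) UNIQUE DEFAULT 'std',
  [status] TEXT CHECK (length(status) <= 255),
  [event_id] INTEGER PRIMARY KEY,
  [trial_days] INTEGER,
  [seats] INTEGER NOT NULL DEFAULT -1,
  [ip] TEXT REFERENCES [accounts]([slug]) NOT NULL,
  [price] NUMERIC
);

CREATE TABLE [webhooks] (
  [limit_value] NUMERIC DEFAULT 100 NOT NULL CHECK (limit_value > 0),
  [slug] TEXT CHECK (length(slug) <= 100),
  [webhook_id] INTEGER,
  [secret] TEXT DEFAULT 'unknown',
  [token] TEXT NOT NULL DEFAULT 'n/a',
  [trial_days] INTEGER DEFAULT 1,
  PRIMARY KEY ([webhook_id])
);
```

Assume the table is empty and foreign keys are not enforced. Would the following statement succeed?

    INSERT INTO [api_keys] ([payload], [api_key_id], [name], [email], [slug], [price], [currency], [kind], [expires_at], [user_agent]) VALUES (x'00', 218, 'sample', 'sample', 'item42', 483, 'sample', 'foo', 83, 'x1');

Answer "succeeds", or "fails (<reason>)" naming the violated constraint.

succeeds

NOT NULL columns: payload is supplied; slug is supplied.
CHECK constraints: 218 satisfies (api_key_id <> -1); 'sample' satisfies (length(name) <= 10); 'item42' satisfies (slug <> ''); 'foo' satisfies (kind <> ''); 'x1' satisfies (length(user_agent) <= 100).
No constraint is violated.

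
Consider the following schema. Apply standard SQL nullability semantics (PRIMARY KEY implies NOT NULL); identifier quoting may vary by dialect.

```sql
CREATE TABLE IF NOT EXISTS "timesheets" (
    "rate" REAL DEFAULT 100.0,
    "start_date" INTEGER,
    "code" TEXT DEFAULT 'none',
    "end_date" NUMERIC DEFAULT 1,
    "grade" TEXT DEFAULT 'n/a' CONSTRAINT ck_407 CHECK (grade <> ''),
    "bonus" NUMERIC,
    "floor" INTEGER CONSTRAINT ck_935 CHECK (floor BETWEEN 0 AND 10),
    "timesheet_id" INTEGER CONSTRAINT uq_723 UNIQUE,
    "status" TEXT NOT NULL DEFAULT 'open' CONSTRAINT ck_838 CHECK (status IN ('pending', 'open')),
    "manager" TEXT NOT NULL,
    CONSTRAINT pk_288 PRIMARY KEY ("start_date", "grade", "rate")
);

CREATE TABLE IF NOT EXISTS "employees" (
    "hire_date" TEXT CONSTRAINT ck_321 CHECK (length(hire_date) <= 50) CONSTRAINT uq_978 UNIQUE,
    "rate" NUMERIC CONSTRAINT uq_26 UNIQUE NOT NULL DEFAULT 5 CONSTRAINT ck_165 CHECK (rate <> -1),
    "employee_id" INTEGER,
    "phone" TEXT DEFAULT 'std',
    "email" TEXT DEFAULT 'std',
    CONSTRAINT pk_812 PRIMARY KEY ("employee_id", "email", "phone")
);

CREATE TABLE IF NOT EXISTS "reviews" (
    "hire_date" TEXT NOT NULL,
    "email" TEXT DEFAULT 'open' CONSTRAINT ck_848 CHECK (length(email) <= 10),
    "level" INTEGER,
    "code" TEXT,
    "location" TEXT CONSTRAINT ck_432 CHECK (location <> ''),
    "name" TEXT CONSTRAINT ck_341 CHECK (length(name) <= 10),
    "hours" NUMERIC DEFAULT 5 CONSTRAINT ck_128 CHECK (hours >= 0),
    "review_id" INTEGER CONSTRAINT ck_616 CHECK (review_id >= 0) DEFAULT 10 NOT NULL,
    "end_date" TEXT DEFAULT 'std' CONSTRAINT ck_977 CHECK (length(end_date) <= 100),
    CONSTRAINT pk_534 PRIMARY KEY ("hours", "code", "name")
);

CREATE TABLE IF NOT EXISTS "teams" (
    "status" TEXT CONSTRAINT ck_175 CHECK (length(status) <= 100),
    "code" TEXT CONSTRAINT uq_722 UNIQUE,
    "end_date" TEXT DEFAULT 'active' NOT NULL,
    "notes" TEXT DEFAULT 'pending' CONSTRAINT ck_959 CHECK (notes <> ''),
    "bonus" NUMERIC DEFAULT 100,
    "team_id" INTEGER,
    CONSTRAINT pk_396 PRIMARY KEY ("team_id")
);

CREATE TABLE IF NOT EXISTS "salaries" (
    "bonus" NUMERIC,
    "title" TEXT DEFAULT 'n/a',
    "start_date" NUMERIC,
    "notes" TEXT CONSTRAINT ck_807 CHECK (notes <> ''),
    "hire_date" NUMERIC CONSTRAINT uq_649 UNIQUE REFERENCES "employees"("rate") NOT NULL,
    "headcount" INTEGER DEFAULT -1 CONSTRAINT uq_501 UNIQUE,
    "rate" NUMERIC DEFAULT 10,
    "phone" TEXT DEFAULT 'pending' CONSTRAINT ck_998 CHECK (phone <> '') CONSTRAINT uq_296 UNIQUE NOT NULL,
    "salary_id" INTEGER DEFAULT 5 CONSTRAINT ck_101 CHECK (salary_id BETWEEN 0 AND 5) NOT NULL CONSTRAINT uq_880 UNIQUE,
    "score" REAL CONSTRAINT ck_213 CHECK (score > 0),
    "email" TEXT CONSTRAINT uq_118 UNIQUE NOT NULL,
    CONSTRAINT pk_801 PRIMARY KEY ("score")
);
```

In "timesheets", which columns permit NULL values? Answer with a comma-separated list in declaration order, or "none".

- rate: part of the PRIMARY KEY, which implies NOT NULL → not nullable.
- start_date: part of the PRIMARY KEY, which implies NOT NULL → not nullable.
- code: DEFAULT only fills an omitted column; an explicit NULL is still allowed → nullable.
- end_date: DEFAULT only fills an omitted column; an explicit NULL is still allowed → nullable.
- grade: part of the PRIMARY KEY, which implies NOT NULL → not nullable.
- bonus: no NOT NULL constraint applies → nullable.
- floor: CHECK does not forbid NULL (a CHECK constraint passes when its expression is NULL) → nullable.
- timesheet_id: UNIQUE does not imply NOT NULL → nullable.
- status: declared NOT NULL → not nullable.
- manager: declared NOT NULL → not nullable.

code, end_date, bonus, floor, timesheet_id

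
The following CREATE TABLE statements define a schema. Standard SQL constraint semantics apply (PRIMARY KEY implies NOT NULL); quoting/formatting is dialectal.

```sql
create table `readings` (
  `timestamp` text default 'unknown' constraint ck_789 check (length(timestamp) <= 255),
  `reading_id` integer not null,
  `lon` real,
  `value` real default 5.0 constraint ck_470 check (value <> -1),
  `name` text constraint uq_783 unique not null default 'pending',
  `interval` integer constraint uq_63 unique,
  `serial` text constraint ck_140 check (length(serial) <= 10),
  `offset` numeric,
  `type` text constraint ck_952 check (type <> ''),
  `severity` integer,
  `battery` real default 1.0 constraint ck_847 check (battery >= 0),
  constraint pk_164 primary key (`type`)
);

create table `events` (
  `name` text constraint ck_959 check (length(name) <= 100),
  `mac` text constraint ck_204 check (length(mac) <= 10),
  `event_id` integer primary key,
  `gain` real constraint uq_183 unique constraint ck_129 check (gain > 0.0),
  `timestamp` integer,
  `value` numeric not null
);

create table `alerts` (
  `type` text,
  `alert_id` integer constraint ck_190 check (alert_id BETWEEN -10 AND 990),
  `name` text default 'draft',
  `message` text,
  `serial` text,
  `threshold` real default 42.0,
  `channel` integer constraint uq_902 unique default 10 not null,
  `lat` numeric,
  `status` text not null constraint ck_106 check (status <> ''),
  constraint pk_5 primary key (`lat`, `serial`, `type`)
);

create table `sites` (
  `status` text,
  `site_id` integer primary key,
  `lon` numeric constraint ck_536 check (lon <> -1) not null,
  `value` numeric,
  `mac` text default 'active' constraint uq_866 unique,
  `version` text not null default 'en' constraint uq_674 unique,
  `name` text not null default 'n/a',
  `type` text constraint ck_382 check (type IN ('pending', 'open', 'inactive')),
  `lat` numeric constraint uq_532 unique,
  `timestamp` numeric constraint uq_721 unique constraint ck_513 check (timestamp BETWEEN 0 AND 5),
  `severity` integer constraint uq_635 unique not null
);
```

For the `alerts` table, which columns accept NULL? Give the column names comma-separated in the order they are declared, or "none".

alert_id, name, message, threshold

- type: part of the PRIMARY KEY, which implies NOT NULL → not nullable.
- alert_id: CHECK does not forbid NULL (a CHECK constraint passes when its expression is NULL) → nullable.
- name: DEFAULT only fills an omitted column; an explicit NULL is still allowed → nullable.
- message: no NOT NULL constraint applies → nullable.
- serial: part of the PRIMARY KEY, which implies NOT NULL → not nullable.
- threshold: DEFAULT only fills an omitted column; an explicit NULL is still allowed → nullable.
- channel: declared NOT NULL → not nullable.
- lat: part of the PRIMARY KEY, which implies NOT NULL → not nullable.
- status: declared NOT NULL → not nullable.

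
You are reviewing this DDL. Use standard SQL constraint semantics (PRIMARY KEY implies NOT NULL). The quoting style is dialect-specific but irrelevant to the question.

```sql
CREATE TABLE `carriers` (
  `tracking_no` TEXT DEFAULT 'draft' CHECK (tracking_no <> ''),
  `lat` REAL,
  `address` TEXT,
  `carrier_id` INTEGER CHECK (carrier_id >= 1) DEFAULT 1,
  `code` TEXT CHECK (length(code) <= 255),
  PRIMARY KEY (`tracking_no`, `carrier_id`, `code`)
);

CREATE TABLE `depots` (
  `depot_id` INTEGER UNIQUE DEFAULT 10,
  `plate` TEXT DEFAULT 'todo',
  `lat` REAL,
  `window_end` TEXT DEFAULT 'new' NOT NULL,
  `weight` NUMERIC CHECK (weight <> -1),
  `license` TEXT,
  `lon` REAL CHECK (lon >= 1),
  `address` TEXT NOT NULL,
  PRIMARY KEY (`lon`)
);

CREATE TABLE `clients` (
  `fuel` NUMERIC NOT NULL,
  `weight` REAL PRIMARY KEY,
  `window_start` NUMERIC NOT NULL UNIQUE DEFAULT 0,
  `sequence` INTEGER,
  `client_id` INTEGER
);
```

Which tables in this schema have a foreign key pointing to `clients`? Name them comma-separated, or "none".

No REFERENCES clause anywhere in the schema names clients.

none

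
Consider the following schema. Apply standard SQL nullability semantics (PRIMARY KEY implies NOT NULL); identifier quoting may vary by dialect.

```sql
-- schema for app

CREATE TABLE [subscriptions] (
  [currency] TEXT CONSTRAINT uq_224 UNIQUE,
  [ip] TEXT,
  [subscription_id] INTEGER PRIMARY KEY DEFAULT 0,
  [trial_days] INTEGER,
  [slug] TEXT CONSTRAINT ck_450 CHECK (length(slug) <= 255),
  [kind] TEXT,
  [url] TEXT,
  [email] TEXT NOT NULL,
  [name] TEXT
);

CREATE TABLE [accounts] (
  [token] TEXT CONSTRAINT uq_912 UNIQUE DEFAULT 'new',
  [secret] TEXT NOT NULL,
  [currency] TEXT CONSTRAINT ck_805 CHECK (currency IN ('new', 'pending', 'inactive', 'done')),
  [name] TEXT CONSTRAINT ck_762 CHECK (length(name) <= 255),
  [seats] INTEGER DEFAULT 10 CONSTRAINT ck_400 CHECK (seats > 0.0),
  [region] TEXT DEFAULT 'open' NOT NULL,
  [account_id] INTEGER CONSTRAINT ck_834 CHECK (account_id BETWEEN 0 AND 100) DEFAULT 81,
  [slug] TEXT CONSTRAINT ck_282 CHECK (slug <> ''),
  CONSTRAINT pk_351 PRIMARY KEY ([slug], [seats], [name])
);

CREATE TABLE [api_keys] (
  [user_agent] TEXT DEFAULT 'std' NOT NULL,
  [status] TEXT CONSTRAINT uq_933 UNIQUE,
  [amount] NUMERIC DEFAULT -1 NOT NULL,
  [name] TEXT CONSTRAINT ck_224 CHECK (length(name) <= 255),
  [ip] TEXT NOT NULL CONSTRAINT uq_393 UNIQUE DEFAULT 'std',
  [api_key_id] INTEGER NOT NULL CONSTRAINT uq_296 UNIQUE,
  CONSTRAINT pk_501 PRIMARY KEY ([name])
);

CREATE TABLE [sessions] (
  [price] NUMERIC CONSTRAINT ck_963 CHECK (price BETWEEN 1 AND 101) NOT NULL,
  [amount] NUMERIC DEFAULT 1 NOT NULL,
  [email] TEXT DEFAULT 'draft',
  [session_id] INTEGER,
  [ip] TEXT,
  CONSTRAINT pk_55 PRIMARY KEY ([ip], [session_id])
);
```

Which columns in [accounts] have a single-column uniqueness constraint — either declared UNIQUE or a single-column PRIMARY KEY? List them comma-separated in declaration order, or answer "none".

- token: declared UNIQUE → unique.
- secret: no UNIQUE or single-column PK constraint.
- currency: no UNIQUE or single-column PK constraint.
- name: part of a composite PRIMARY KEY — only the tuple is unique, not this column on its own.
- seats: part of a composite PRIMARY KEY — only the tuple is unique, not this column on its own.
- region: no UNIQUE or single-column PK constraint.
- account_id: no UNIQUE or single-column PK constraint.
- slug: part of a composite PRIMARY KEY — only the tuple is unique, not this column on its own.

token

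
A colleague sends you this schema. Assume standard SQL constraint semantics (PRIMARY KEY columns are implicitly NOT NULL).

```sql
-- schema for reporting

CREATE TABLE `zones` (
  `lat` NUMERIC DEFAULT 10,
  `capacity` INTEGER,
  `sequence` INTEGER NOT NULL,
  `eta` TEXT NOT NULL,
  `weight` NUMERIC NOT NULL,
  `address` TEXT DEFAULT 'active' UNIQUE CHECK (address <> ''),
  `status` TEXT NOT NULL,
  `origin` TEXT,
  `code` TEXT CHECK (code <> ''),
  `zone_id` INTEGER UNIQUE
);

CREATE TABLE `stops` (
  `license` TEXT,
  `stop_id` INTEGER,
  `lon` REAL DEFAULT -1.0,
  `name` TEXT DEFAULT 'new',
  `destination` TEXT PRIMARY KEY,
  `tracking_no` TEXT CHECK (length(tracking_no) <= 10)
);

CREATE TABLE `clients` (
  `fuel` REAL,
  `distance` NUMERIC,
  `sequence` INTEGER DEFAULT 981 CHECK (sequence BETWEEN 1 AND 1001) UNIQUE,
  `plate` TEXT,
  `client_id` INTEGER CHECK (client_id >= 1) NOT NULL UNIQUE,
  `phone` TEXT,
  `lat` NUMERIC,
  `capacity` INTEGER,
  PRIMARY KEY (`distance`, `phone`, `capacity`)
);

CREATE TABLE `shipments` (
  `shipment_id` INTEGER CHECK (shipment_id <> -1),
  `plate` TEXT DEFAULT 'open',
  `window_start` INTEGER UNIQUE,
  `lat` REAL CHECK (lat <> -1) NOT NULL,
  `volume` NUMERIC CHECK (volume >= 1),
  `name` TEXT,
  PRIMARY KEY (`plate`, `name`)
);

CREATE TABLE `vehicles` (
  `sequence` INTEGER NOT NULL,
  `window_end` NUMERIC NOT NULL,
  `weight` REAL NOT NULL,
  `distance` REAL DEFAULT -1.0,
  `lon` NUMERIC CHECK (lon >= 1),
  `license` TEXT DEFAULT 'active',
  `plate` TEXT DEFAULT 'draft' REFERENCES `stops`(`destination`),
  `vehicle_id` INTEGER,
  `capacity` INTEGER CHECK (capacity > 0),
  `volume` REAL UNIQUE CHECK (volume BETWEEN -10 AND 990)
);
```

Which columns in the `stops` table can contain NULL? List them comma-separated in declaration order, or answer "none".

- license: no NOT NULL constraint applies → nullable.
- stop_id: no NOT NULL constraint applies → nullable.
- lon: DEFAULT only fills an omitted column; an explicit NULL is still allowed → nullable.
- name: DEFAULT only fills an omitted column; an explicit NULL is still allowed → nullable.
- destination: part of the PRIMARY KEY, which implies NOT NULL → not nullable.
- tracking_no: CHECK does not forbid NULL (a CHECK constraint passes when its expression is NULL) → nullable.

license, stop_id, lon, name, tracking_no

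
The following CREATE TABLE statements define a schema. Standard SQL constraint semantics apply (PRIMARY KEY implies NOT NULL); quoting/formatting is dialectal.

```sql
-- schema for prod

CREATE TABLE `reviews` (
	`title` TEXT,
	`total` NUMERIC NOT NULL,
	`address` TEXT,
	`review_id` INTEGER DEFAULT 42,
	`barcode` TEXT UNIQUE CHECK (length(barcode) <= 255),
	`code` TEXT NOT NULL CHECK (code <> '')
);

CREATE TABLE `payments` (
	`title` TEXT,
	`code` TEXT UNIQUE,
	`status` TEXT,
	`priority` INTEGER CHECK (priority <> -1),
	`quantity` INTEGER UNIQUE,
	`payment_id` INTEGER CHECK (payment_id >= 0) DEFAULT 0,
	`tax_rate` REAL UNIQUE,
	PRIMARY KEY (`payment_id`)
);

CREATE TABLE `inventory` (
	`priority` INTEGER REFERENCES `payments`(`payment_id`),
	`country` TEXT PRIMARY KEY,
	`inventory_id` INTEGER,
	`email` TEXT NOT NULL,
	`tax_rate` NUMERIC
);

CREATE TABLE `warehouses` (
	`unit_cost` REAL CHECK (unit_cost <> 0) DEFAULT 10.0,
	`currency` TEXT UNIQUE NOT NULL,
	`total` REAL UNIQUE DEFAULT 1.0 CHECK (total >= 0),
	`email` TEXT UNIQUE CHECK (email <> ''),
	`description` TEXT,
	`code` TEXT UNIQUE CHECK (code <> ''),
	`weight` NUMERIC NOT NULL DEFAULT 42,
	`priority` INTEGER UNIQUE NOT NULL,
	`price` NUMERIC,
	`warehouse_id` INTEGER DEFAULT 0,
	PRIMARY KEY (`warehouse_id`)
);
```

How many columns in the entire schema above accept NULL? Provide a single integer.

reviews: 4 nullable (title, address, review_id, barcode — PK none and explicit NOT NULL columns excluded).
payments: 6 nullable (title, code, status, priority, quantity, tax_rate — PK (payment_id) and explicit NOT NULL columns excluded).
inventory: 3 nullable (priority, inventory_id, tax_rate — PK (country) and explicit NOT NULL columns excluded).
warehouses: 6 nullable (unit_cost, total, email, description, code, price — PK (warehouse_id) and explicit NOT NULL columns excluded).
Total: 4 + 6 + 3 + 6 = 19.

19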